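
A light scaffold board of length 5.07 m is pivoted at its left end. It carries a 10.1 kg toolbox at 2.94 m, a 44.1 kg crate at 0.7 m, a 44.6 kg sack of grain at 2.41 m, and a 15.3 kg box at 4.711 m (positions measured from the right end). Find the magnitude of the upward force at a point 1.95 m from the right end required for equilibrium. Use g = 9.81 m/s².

Sum moments about the left end (the unknown pivot reaction has zero arm there).
Toolbox: 10.1 × 9.81 = 99.08 N down at 2.94 m → arm 2.13 m, τ = 99.08 × 2.13 = 211 N·m clockwise.
Crate: 44.1 × 9.81 = 432.6 N down at 0.7 m → arm 4.37 m, τ = 432.6 × 4.37 = 1890 N·m clockwise.
Sack of grain: 44.6 × 9.81 = 437.5 N down at 2.41 m → arm 2.66 m, τ = 437.5 × 2.66 = 1164 N·m clockwise.
Box: 15.3 × 9.81 = 150.1 N down at 4.711 m → arm 0.359 m, τ = 150.1 × 0.359 = 53.89 N·m clockwise.
Net moment of the loads = 3319 N·m clockwise.
The upward force F acts at a point 1.95 m from the right end, arm 3.12 m, giving F × 3.12 counterclockwise.
Στ = 0 ⇒ F × 3.12 = 3319 ⇒ F = 3319 / 3.12 = 1060 N.

F ≈ 1060 N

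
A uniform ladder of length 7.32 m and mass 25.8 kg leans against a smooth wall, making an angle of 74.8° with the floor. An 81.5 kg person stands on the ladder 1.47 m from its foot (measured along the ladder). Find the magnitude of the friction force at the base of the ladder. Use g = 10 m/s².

f ≈ 79.5 N

Taking torques about the foot of the ladder:
Ladder weight 25.8×10 = 258 N acts at 3.66 m along the ladder; its horizontal arm is 3.66·cos74.8° = 0.9596 m → τ = 247.6 N·m clockwise.
Person: 81.5×10 = 815 N at 1.47 m → arm 0.3854 m → τ = 314.1 N·m clockwise.
Wall normal N acts horizontally at the top; its moment arm is the height L sinθ = 7.32·sin74.8° = 7.064 m, counterclockwise.
Στ = 0 ⇒ N × 7.064 = 561.7 ⇒ N = 79.5 N.
ΣFx = 0: friction at the foot balances the wall's push, so f = N_wall = 79.5 N.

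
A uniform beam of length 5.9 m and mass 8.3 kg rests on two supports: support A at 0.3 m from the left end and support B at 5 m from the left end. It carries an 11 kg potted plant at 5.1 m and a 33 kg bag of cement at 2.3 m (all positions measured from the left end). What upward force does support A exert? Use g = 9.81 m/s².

R_A ≈ 219 N

Choose support B as the axis so its reaction then has zero moment arm.
Beam weight: 8.3 × 9.81 = 81.42 N down at 2.95 m → arm 2.05 m, τ = 81.42 × 2.05 = 166.9 N·m counterclockwise.
Potted plant: 11 × 9.81 = 107.9 N down at 5.1 m → arm 0.1 m, τ = 107.9 × 0.1 = 10.79 N·m clockwise.
Bag of cement: 33 × 9.81 = 323.7 N down at 2.3 m → arm 2.7 m, τ = 323.7 × 2.7 = 874 N·m counterclockwise.
Net load moment about support B = 1030 N·m counterclockwise.
Reaction R at support A is upward at 0.3 m, arm 4.7 m → moment R × 4.7 clockwise.
For rotational equilibrium, R × 4.7 = 1030, so R = 219 N.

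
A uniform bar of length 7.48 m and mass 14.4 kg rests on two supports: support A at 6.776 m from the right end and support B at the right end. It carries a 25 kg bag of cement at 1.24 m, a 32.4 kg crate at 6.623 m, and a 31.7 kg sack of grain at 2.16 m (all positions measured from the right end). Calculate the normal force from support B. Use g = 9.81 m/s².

R_B ≈ 483 N

Take moments about support A.
Beam weight: 14.4 × 9.81 = 141.3 N down at 3.74 m → arm 3.036 m, τ = 141.3 × 3.036 = 429 N·m clockwise.
Bag of cement: 25 × 9.81 = 245.2 N down at 1.24 m → arm 5.536 m, τ = 245.2 × 5.536 = 1357 N·m clockwise.
Crate: 32.4 × 9.81 = 317.8 N down at 6.623 m → arm 0.153 m, τ = 317.8 × 0.153 = 48.62 N·m clockwise.
Sack of grain: 31.7 × 9.81 = 311 N down at 2.16 m → arm 4.616 m, τ = 311 × 4.616 = 1436 N·m clockwise.
Net load moment about support A = 3271 N·m clockwise.
Reaction R at support B is upward at 0 m, arm 6.776 m → moment R × 6.776 counterclockwise.
For rotational equilibrium, R × 6.776 = 3271, so R = 483 N.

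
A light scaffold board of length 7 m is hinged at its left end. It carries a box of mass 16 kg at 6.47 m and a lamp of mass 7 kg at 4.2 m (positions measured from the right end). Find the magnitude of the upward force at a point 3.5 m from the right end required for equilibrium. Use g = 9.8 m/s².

F ≈ 78.6 N

About the left end:
Box: 16 × 9.8 = 156.8 N down at 6.47 m → arm 0.53 m, τ = 156.8 × 0.53 = 83.1 N·m clockwise.
Lamp: 7 × 9.8 = 68.6 N down at 4.2 m → arm 2.8 m, τ = 68.6 × 2.8 = 192.1 N·m clockwise.
Net moment of the loads = 275.2 N·m clockwise.
The upward force F acts at a point 3.5 m from the right end, arm 3.5 m, giving F × 3.5 counterclockwise.
Balancing moments: F × 3.5 = 275.2, giving F = 275.2 / 3.5 = 78.6 N.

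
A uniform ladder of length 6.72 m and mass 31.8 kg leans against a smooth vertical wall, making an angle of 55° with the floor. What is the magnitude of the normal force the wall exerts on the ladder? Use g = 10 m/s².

Take moments about the foot of the ladder.
Ladder weight 31.8×10 = 318 N acts at 3.36 m along the ladder; its horizontal arm is 3.36·cos55° = 1.927 m → τ = 612.8 N·m clockwise.
Wall normal N acts horizontally at the top; its moment arm is the height L sinθ = 6.72·sin55° = 5.505 m, counterclockwise.
Setting net torque to zero: N × 5.505 = 612.8 → N = 111 N.

N_wall ≈ 111 N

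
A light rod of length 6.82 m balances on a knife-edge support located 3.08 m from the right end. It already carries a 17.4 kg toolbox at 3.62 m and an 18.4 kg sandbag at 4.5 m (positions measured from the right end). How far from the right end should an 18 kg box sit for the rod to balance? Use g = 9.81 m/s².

About the knife-edge support (at 3.08 m from the right end):
Toolbox: 17.4 × 9.81 = 170.7 N down at 3.62 m → arm 0.54 m, τ = 170.7 × 0.54 = 92.18 N·m counterclockwise.
Sandbag: 18.4 × 9.81 = 180.5 N down at 4.5 m → arm 1.42 m, τ = 180.5 × 1.42 = 256.3 N·m counterclockwise.
Net moment of existing loads = 348.5 N·m counterclockwise.
The box weighs 18 × 9.81 = 176.6 N and must supply an equal clockwise moment, so its lever arm about the knife-edge support is 348.5 / 176.6 = 1.97 m.
That puts it at 3.08 − 1.97 = 1.11 m from the right end.

x ≈ 1.11 m from the right end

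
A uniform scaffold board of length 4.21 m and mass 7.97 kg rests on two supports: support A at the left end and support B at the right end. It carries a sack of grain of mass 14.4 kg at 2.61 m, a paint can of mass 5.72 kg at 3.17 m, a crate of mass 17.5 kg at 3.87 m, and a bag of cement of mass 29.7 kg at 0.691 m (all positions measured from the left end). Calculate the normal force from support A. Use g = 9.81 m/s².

R_A ≈ 364 N

Choose support B as the axis so its reaction then has zero moment arm.
Beam weight: 7.97 × 9.81 = 78.19 N down at 2.105 m → arm 2.105 m, τ = 78.19 × 2.105 = 164.6 N·m counterclockwise.
Sack of grain: 14.4 × 9.81 = 141.3 N down at 2.61 m → arm 1.6 m, τ = 141.3 × 1.6 = 226.1 N·m counterclockwise.
Paint can: 5.72 × 9.81 = 56.11 N down at 3.17 m → arm 1.04 m, τ = 56.11 × 1.04 = 58.35 N·m counterclockwise.
Crate: 17.5 × 9.81 = 171.7 N down at 3.87 m → arm 0.34 m, τ = 171.7 × 0.34 = 58.38 N·m counterclockwise.
Bag of cement: 29.7 × 9.81 = 291.4 N down at 0.691 m → arm 3.519 m, τ = 291.4 × 3.519 = 1025 N·m counterclockwise.
Net load moment about support B = 1532 N·m counterclockwise.
Reaction R at support A is upward at 0 m, arm 4.21 m → moment R × 4.21 clockwise.
Setting net torque to zero: R × 4.21 = 1532 → R = 364 N.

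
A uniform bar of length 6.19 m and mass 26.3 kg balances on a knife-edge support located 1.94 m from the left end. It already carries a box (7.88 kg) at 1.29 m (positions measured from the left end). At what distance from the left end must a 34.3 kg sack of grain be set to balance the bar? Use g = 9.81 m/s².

x ≈ 1.2 m from the left end

Taking torques about the knife-edge support (at 1.94 m from the left end):
Beam weight: 26.3 × 9.81 = 258 N down at 3.095 m → arm 1.155 m, τ = 258 × 1.155 = 298 N·m clockwise.
Box: 7.88 × 9.81 = 77.3 N down at 1.29 m → arm 0.65 m, τ = 77.3 × 0.65 = 50.24 N·m counterclockwise.
Net moment of existing loads = 247.8 N·m clockwise.
The sack of grain weighs 34.3 × 9.81 = 336.5 N and must supply an equal counterclockwise moment, so its lever arm about the knife-edge support is 247.8 / 336.5 = 0.736 m.
That puts it at 1.94 − 0.736 = 1.2 m from the left end.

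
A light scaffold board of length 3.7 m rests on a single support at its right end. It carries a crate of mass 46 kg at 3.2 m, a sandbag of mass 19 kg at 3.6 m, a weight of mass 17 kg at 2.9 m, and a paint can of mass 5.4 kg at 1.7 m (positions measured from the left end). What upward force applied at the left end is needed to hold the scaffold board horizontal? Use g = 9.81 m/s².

F ≈ 131 N

Sum moments about the right end (the unknown pivot reaction has zero arm there).
Crate: 46 × 9.81 = 451.3 N down at 3.2 m → arm 0.5 m, τ = 451.3 × 0.5 = 225.7 N·m counterclockwise.
Sandbag: 19 × 9.81 = 186.4 N down at 3.6 m → arm 0.1 m, τ = 186.4 × 0.1 = 18.64 N·m counterclockwise.
Weight: 17 × 9.81 = 166.8 N down at 2.9 m → arm 0.8 m, τ = 166.8 × 0.8 = 133.4 N·m counterclockwise.
Paint can: 5.4 × 9.81 = 52.97 N down at 1.7 m → arm 2 m, τ = 52.97 × 2 = 105.9 N·m counterclockwise.
Net moment of the loads = 483.6 N·m counterclockwise.
The upward force F acts at the left end, arm 3.7 m, giving F × 3.7 clockwise.
For rotational equilibrium, F × 3.7 = 483.6, so F = 483.6 / 3.7 = 131 N.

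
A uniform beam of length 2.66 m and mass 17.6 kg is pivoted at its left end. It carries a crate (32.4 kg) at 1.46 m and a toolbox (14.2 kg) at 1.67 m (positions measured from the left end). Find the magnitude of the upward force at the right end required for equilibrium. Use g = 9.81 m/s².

F ≈ 348 N

Sum moments about the left end (the unknown pivot reaction has zero arm there).
Beam weight: 17.6 × 9.81 = 172.7 N down at 1.33 m → arm 1.33 m, τ = 172.7 × 1.33 = 229.7 N·m clockwise.
Crate: 32.4 × 9.81 = 317.8 N down at 1.46 m → arm 1.46 m, τ = 317.8 × 1.46 = 464 N·m clockwise.
Toolbox: 14.2 × 9.81 = 139.3 N down at 1.67 m → arm 1.67 m, τ = 139.3 × 1.67 = 232.6 N·m clockwise.
Net moment of the loads = 926.3 N·m clockwise.
The upward force F acts at the right end, arm 2.66 m, giving F × 2.66 counterclockwise.
Στ = 0 ⇒ F × 2.66 = 926.3 ⇒ F = 926.3 / 2.66 = 348 N.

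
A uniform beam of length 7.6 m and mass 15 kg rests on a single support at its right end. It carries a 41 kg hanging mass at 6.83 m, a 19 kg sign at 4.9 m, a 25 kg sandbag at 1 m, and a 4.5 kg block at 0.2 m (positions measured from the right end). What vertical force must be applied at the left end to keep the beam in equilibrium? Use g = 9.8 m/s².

F ≈ 588 N

Sum moments about the right end (the unknown pivot reaction has zero arm there).
Beam weight: 15 × 9.8 = 147 N down at 3.8 m → arm 3.8 m, τ = 147 × 3.8 = 558.6 N·m counterclockwise.
Hanging mass: 41 × 9.8 = 401.8 N down at 6.83 m → arm 6.83 m, τ = 401.8 × 6.83 = 2744 N·m counterclockwise.
Sign: 19 × 9.8 = 186.2 N down at 4.9 m → arm 4.9 m, τ = 186.2 × 4.9 = 912.4 N·m counterclockwise.
Sandbag: 25 × 9.8 = 245 N down at 1 m → arm 1 m, τ = 245 × 1 = 245 N·m counterclockwise.
Block: 4.5 × 9.8 = 44.1 N down at 0.2 m → arm 0.2 m, τ = 44.1 × 0.2 = 8.82 N·m counterclockwise.
Net moment of the loads = 4469 N·m counterclockwise.
The upward force F acts at the left end, arm 7.6 m, giving F × 7.6 clockwise.
Στ = 0 ⇒ F × 7.6 = 4469 ⇒ F = 4469 / 7.6 = 588 N.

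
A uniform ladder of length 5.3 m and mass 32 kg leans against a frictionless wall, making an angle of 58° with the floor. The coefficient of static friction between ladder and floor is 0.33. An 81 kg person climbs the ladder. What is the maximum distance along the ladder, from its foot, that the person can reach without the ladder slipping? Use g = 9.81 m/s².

About the foot of the ladder:
Ladder weight 32×9.81 = 313.9 N acts at 2.65 m along the ladder; its horizontal arm is 2.65·cos58° = 1.404 m → τ = 440.7 N·m clockwise.
Person weight 81×9.81 = 794.6 N at distance d → arm d·cos58° → τ = 794.6·d·0.5299 clockwise.
Wall normal N at the top has arm L sinθ = 4.495 m counterclockwise, so Στ = 0 gives N·4.495 = 440.7 + 421.1·d.
ΣFy = 0 ⇒ N_floor = 1108 N, so the maximum friction is μ_s·N_floor = 0.33×1108 = 365.6 N. ΣFx = 0 ⇒ N_wall = f, so at the slipping point N = 365.6 N.
Substituting: 365.6×4.495 = 440.7 + 421.1·d ⇒ d = (1643 − 440.7) / 421.1 = 2.86 m.

d ≈ 2.86 m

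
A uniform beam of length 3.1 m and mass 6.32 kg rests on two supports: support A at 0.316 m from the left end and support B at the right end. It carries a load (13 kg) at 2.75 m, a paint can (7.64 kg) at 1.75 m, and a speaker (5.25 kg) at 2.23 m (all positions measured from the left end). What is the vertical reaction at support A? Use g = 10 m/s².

Sum moments about support B (its reaction then has zero moment arm).
Beam weight: 6.32 × 10 = 63.2 N down at 1.55 m → arm 1.55 m, τ = 63.2 × 1.55 = 97.96 N·m counterclockwise.
Load: 13 × 10 = 130 N down at 2.75 m → arm 0.35 m, τ = 130 × 0.35 = 45.5 N·m counterclockwise.
Paint can: 7.64 × 10 = 76.4 N down at 1.75 m → arm 1.35 m, τ = 76.4 × 1.35 = 103.1 N·m counterclockwise.
Speaker: 5.25 × 10 = 52.5 N down at 2.23 m → arm 0.87 m, τ = 52.5 × 0.87 = 45.67 N·m counterclockwise.
Net load moment about support B = 292.2 N·m counterclockwise.
Reaction R at support A is upward at 0.316 m, arm 2.784 m → moment R × 2.784 clockwise.
For rotational equilibrium, R × 2.784 = 292.2, so R = 105 N.

R_A ≈ 105 N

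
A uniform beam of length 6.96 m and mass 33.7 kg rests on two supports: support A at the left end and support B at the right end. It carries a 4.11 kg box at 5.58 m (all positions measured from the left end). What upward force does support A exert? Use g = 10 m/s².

Choose support B as the axis so its reaction then has zero moment arm.
Beam weight: 33.7 × 10 = 337 N down at 3.48 m → arm 3.48 m, τ = 337 × 3.48 = 1173 N·m counterclockwise.
Box: 4.11 × 10 = 41.1 N down at 5.58 m → arm 1.38 m, τ = 41.1 × 1.38 = 56.72 N·m counterclockwise.
Net load moment about support B = 1230 N·m counterclockwise.
Reaction R at support A is upward at 0 m, arm 6.96 m → moment R × 6.96 clockwise.
Setting net torque to zero: R × 6.96 = 1230 → R = 177 N.

R_A ≈ 177 N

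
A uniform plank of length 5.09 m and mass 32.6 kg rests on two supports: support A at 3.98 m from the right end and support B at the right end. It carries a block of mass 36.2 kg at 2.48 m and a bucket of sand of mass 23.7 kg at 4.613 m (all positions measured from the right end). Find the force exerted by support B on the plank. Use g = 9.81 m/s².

Take moments about support A.
Beam weight: 32.6 × 9.81 = 319.8 N down at 2.545 m → arm 1.435 m, τ = 319.8 × 1.435 = 458.9 N·m clockwise.
Block: 36.2 × 9.81 = 355.1 N down at 2.48 m → arm 1.5 m, τ = 355.1 × 1.5 = 532.7 N·m clockwise.
Bucket of sand: 23.7 × 9.81 = 232.5 N down at 4.613 m → arm 0.633 m, τ = 232.5 × 0.633 = 147.2 N·m counterclockwise.
Net load moment about support A = 844.4 N·m clockwise.
Reaction R at support B is upward at 0 m, arm 3.98 m → moment R × 3.98 counterclockwise.
For rotational equilibrium, R × 3.98 = 844.4, so R = 212 N.

R_B ≈ 212 N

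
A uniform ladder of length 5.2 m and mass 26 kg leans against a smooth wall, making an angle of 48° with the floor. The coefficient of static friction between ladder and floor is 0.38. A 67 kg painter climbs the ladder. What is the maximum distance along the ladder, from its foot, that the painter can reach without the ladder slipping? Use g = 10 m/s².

d ≈ 2.04 m

Taking torques about the foot of the ladder:
Ladder weight 26×10 = 260 N acts at 2.6 m along the ladder; its horizontal arm is 2.6·cos48° = 1.74 m → τ = 452.4 N·m clockwise.
Painter weight 67×10 = 670 N at distance d → arm d·cos48° → τ = 670·d·0.6691 clockwise.
Wall normal N at the top has arm L sinθ = 3.864 m counterclockwise, so Στ = 0 gives N·3.864 = 452.4 + 448.3·d.
ΣFy = 0 ⇒ N_floor = 930 N, so the maximum friction is μ_s·N_floor = 0.38×930 = 353.4 N. ΣFx = 0 ⇒ N_wall = f, so at the slipping point N = 353.4 N.
Substituting: 353.4×3.864 = 452.4 + 448.3·d ⇒ d = (1366 − 452.4) / 448.3 = 2.04 m.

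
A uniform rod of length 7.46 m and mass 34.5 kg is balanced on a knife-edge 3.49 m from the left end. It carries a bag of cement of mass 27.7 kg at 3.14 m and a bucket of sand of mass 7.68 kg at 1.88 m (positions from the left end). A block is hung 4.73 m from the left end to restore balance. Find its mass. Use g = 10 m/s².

About the knife-edge (at 3.49 m from the left end):
Beam weight: 34.5 × 10 = 345 N down at 3.73 m → arm 0.24 m, τ = 345 × 0.24 = 82.8 N·m clockwise.
Bag of cement: 27.7 × 10 = 277 N down at 3.14 m → arm 0.35 m, τ = 277 × 0.35 = 96.95 N·m counterclockwise.
Bucket of sand: 7.68 × 10 = 76.8 N down at 1.88 m → arm 1.61 m, τ = 76.8 × 1.61 = 123.6 N·m counterclockwise.
Net moment of known loads = 137.8 N·m counterclockwise.
An unknown mass m at 4.73 m has arm 1.24 m; its moment is m·g·1.24 clockwise.
Setting net torque to zero: m × 10 × 1.24 = 137.8 → m = 137.8 / (10 × 1.24) = 11.1 kg.

m ≈ 11.1 kg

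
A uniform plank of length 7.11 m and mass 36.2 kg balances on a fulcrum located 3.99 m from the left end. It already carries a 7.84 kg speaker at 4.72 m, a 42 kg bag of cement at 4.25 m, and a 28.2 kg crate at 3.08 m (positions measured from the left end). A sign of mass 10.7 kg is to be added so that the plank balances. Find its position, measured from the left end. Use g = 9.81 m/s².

x ≈ 6.3 m from the left end

Sum moments about the fulcrum (at 3.99 m from the left end) (the support reaction has zero arm there).
Beam weight: 36.2 × 9.81 = 355.1 N down at 3.555 m → arm 0.435 m, τ = 355.1 × 0.435 = 154.5 N·m counterclockwise.
Speaker: 7.84 × 9.81 = 76.91 N down at 4.72 m → arm 0.73 m, τ = 76.91 × 0.73 = 56.14 N·m clockwise.
Bag of cement: 42 × 9.81 = 412 N down at 4.25 m → arm 0.26 m, τ = 412 × 0.26 = 107.1 N·m clockwise.
Crate: 28.2 × 9.81 = 276.6 N down at 3.08 m → arm 0.91 m, τ = 276.6 × 0.91 = 251.7 N·m counterclockwise.
Net moment of existing loads = 243 N·m counterclockwise.
The sign weighs 10.7 × 9.81 = 105 N and must supply an equal clockwise moment, so its lever arm about the fulcrum is 243 / 105 = 2.31 m.
That puts it at 3.99 + 2.31 = 6.3 m from the left end.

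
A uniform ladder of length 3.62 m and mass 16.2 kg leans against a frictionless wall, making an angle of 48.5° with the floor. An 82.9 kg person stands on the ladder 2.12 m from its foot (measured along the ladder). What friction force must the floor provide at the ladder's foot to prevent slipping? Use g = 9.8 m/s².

Take moments about the foot of the ladder.
Ladder weight 16.2×9.8 = 158.8 N acts at 1.81 m along the ladder; its horizontal arm is 1.81·cos48.5° = 1.199 m → τ = 190.4 N·m clockwise.
Person: 82.9×9.8 = 812.4 N at 2.12 m → arm 1.405 m → τ = 1141 N·m clockwise.
Wall normal N acts horizontally at the top; its moment arm is the height L sinθ = 3.62·sin48.5° = 2.711 m, counterclockwise.
Στ = 0 ⇒ N × 2.711 = 1331 ⇒ N = 491 N.
ΣFx = 0: friction at the foot balances the wall's push, so f = N_wall = 491 N.

f ≈ 491 N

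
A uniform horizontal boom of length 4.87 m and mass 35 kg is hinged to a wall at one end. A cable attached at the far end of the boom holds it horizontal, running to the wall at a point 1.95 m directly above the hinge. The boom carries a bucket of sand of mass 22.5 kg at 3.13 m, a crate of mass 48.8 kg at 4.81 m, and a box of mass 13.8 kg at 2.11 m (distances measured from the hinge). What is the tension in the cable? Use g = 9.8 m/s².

Sum moments about the hinge (the unknown hinge reaction has zero arm there).
Beam weight: 35 × 9.8 = 343 N down at 2.435 m → arm 2.435 m, τ = 343 × 2.435 = 835.2 N·m clockwise.
Bucket of sand: 22.5 × 9.8 = 220.5 N down at 3.13 m → arm 3.13 m, τ = 220.5 × 3.13 = 690.2 N·m clockwise.
Crate: 48.8 × 9.8 = 478.2 N down at 4.81 m → arm 4.81 m, τ = 478.2 × 4.81 = 2300 N·m clockwise.
Box: 13.8 × 9.8 = 135.2 N down at 2.11 m → arm 2.11 m, τ = 135.2 × 2.11 = 285.3 N·m clockwise.
Total clockwise load moment = 4111 N·m.
The cable tension T acts at 4.87 m; only its component perpendicular to the boom, T sinθ, produces torque. sinθ = h/√(h²+d²) = 1.95/√(1.95²+4.87²) = 0.3717.
Balancing moments: T × 4.87 × 0.3717 = 4111, giving T = 4111 / 1.81 = 2270 N.

T ≈ 2270 N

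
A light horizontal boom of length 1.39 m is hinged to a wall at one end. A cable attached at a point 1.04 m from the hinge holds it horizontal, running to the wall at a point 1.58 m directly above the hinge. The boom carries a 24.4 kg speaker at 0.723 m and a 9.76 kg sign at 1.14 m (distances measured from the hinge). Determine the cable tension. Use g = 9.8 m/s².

T ≈ 325 N

Taking torques about the hinge:
Speaker: 24.4 × 9.8 = 239.1 N down at 0.723 m → arm 0.723 m, τ = 239.1 × 0.723 = 172.9 N·m clockwise.
Sign: 9.76 × 9.8 = 95.65 N down at 1.14 m → arm 1.14 m, τ = 95.65 × 1.14 = 109 N·m clockwise.
Total clockwise load moment = 281.9 N·m.
The cable tension T acts at 1.04 m; only its component perpendicular to the boom, T sinθ, produces torque. sinθ = h/√(h²+d²) = 1.58/√(1.58²+1.04²) = 0.8353.
Στ = 0 ⇒ T × 1.04 × 0.8353 = 281.9 ⇒ T = 281.9 / 0.8687 = 325 N.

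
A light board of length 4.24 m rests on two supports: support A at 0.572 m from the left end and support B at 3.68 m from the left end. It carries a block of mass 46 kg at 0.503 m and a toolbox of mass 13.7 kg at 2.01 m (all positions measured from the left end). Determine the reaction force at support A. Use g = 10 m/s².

R_A ≈ 544 N

About support B:
Block: 46 × 10 = 460 N down at 0.503 m → arm 3.177 m, τ = 460 × 3.177 = 1461 N·m counterclockwise.
Toolbox: 13.7 × 10 = 137 N down at 2.01 m → arm 1.67 m, τ = 137 × 1.67 = 228.8 N·m counterclockwise.
Net load moment about support B = 1690 N·m counterclockwise.
Reaction R at support A is upward at 0.572 m, arm 3.108 m → moment R × 3.108 clockwise.
For rotational equilibrium, R × 3.108 = 1690, so R = 544 N.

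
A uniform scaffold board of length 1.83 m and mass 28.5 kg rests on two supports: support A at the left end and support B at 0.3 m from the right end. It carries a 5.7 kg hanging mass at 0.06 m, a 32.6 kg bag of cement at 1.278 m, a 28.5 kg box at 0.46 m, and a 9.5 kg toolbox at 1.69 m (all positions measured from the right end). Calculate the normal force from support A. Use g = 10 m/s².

Taking torques about support B:
Beam weight: 28.5 × 10 = 285 N down at 0.915 m → arm 0.615 m, τ = 285 × 0.615 = 175.3 N·m counterclockwise.
Hanging mass: 5.7 × 10 = 57 N down at 0.06 m → arm 0.24 m, τ = 57 × 0.24 = 13.68 N·m clockwise.
Bag of cement: 32.6 × 10 = 326 N down at 1.278 m → arm 0.978 m, τ = 326 × 0.978 = 318.8 N·m counterclockwise.
Box: 28.5 × 10 = 285 N down at 0.46 m → arm 0.16 m, τ = 285 × 0.16 = 45.6 N·m counterclockwise.
Toolbox: 9.5 × 10 = 95 N down at 1.69 m → arm 1.39 m, τ = 95 × 1.39 = 132 N·m counterclockwise.
Net load moment about support B = 658 N·m counterclockwise.
Reaction R at support A is upward at 1.83 m, arm 1.53 m → moment R × 1.53 clockwise.
Setting net torque to zero: R × 1.53 = 658 → R = 430 N.

R_A ≈ 430 N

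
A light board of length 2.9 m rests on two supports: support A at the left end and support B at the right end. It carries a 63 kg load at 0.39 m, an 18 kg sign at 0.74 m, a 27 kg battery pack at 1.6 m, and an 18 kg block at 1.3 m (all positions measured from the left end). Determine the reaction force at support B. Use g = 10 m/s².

Taking torques about support A:
Load: 63 × 10 = 630 N down at 0.39 m → arm 0.39 m, τ = 630 × 0.39 = 245.7 N·m clockwise.
Sign: 18 × 10 = 180 N down at 0.74 m → arm 0.74 m, τ = 180 × 0.74 = 133.2 N·m clockwise.
Battery pack: 27 × 10 = 270 N down at 1.6 m → arm 1.6 m, τ = 270 × 1.6 = 432 N·m clockwise.
Block: 18 × 10 = 180 N down at 1.3 m → arm 1.3 m, τ = 180 × 1.3 = 234 N·m clockwise.
Net load moment about support A = 1045 N·m clockwise.
Reaction R at support B is upward at 2.9 m, arm 2.9 m → moment R × 2.9 counterclockwise.
For rotational equilibrium, R × 2.9 = 1045, so R = 360 N.

R_B ≈ 360 N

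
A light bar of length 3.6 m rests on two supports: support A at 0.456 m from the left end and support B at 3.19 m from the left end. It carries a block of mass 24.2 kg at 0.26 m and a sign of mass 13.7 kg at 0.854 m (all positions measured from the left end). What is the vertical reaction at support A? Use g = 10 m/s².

About support B:
Block: 24.2 × 10 = 242 N down at 0.26 m → arm 2.93 m, τ = 242 × 2.93 = 709.1 N·m counterclockwise.
Sign: 13.7 × 10 = 137 N down at 0.854 m → arm 2.336 m, τ = 137 × 2.336 = 320 N·m counterclockwise.
Net load moment about support B = 1029 N·m counterclockwise.
Reaction R at support A is upward at 0.456 m, arm 2.734 m → moment R × 2.734 clockwise.
Balancing moments: R × 2.734 = 1029, giving R = 376 N.

R_A ≈ 376 N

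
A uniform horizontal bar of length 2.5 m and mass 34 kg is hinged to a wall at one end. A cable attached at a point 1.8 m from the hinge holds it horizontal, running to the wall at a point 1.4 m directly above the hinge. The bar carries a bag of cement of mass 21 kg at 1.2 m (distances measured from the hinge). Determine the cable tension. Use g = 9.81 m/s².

T ≈ 601 N

Taking torques about the hinge:
Beam weight: 34 × 9.81 = 333.5 N down at 1.25 m → arm 1.25 m, τ = 333.5 × 1.25 = 416.9 N·m clockwise.
Bag of cement: 21 × 9.81 = 206 N down at 1.2 m → arm 1.2 m, τ = 206 × 1.2 = 247.2 N·m clockwise.
Total clockwise load moment = 664.1 N·m.
The cable tension T acts at 1.8 m; only its component perpendicular to the bar, T sinθ, produces torque. sinθ = h/√(h²+d²) = 1.4/√(1.4²+1.8²) = 0.6139.
Στ = 0 ⇒ T × 1.8 × 0.6139 = 664.1 ⇒ T = 664.1 / 1.105 = 601 N.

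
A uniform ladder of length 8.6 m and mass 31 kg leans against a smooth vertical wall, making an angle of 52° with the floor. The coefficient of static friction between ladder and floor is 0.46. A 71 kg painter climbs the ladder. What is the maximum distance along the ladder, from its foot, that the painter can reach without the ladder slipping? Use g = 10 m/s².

d ≈ 5.4 m

About the foot of the ladder:
Ladder weight 31×10 = 310 N acts at 4.3 m along the ladder; its horizontal arm is 4.3·cos52° = 2.647 m → τ = 820.6 N·m clockwise.
Painter weight 71×10 = 710 N at distance d → arm d·cos52° → τ = 710·d·0.6157 clockwise.
Wall normal N at the top has arm L sinθ = 6.777 m counterclockwise, so Στ = 0 gives N·6.777 = 820.6 + 437.1·d.
ΣFy = 0 ⇒ N_floor = 1020 N, so the maximum friction is μ_s·N_floor = 0.46×1020 = 469.2 N. ΣFx = 0 ⇒ N_wall = f, so at the slipping point N = 469.2 N.
Substituting: 469.2×6.777 = 820.6 + 437.1·d ⇒ d = (3180 − 820.6) / 437.1 = 5.4 m.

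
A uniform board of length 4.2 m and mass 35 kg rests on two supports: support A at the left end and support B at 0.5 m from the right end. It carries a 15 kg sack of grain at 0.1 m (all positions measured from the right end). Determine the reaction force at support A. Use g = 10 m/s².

About support B:
Beam weight: 35 × 10 = 350 N down at 2.1 m → arm 1.6 m, τ = 350 × 1.6 = 560 N·m counterclockwise.
Sack of grain: 15 × 10 = 150 N down at 0.1 m → arm 0.4 m, τ = 150 × 0.4 = 60 N·m clockwise.
Net load moment about support B = 500 N·m counterclockwise.
Reaction R at support A is upward at 4.2 m, arm 3.7 m → moment R × 3.7 clockwise.
For rotational equilibrium, R × 3.7 = 500, so R = 135 N.

R_A ≈ 135 N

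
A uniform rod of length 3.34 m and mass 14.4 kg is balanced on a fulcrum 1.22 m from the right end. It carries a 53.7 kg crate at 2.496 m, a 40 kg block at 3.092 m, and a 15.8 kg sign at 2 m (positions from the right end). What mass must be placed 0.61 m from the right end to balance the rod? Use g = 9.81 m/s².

m ≈ 266 kg

About the fulcrum (at 1.22 m from the right end):
Beam weight: 14.4 × 9.81 = 141.3 N down at 1.67 m → arm 0.45 m, τ = 141.3 × 0.45 = 63.59 N·m counterclockwise.
Crate: 53.7 × 9.81 = 526.8 N down at 2.496 m → arm 1.276 m, τ = 526.8 × 1.276 = 672.2 N·m counterclockwise.
Block: 40 × 9.81 = 392.4 N down at 3.092 m → arm 1.872 m, τ = 392.4 × 1.872 = 734.6 N·m counterclockwise.
Sign: 15.8 × 9.81 = 155 N down at 2 m → arm 0.78 m, τ = 155 × 0.78 = 120.9 N·m counterclockwise.
Net moment of known loads = 1591 N·m counterclockwise.
An unknown mass m at 0.61 m has arm 0.61 m; its moment is m·g·0.61 clockwise.
Στ = 0 ⇒ m × 9.81 × 0.61 = 1591 ⇒ m = 1591 / (9.81 × 0.61) = 266 kg.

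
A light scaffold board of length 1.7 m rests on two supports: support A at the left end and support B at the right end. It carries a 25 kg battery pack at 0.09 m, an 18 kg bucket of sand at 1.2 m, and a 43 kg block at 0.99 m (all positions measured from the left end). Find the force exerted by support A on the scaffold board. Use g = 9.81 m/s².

R_A ≈ 460 N

Choose support B as the axis so its reaction then has zero moment arm.
Battery pack: 25 × 9.81 = 245.2 N down at 0.09 m → arm 1.61 m, τ = 245.2 × 1.61 = 394.8 N·m counterclockwise.
Bucket of sand: 18 × 9.81 = 176.6 N down at 1.2 m → arm 0.5 m, τ = 176.6 × 0.5 = 88.3 N·m counterclockwise.
Block: 43 × 9.81 = 421.8 N down at 0.99 m → arm 0.71 m, τ = 421.8 × 0.71 = 299.5 N·m counterclockwise.
Net load moment about support B = 782.6 N·m counterclockwise.
Reaction R at support A is upward at 0 m, arm 1.7 m → moment R × 1.7 clockwise.
Balancing moments: R × 1.7 = 782.6, giving R = 460 N.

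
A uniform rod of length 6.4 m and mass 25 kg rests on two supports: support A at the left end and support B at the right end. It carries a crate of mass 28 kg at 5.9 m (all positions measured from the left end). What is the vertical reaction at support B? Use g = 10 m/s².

R_B ≈ 383 N

Sum moments about support A (its reaction then has zero moment arm).
Beam weight: 25 × 10 = 250 N down at 3.2 m → arm 3.2 m, τ = 250 × 3.2 = 800 N·m clockwise.
Crate: 28 × 10 = 280 N down at 5.9 m → arm 5.9 m, τ = 280 × 5.9 = 1652 N·m clockwise.
Net load moment about support A = 2452 N·m clockwise.
Reaction R at support B is upward at 6.4 m, arm 6.4 m → moment R × 6.4 counterclockwise.
Balancing moments: R × 6.4 = 2452, giving R = 383 N.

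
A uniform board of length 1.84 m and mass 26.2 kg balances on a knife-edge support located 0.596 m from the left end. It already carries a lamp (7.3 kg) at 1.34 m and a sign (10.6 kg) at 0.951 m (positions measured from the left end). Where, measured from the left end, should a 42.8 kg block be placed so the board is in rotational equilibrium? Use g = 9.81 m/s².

Sum moments about the knife-edge support (at 0.596 m from the left end) (the support reaction has zero arm there).
Beam weight: 26.2 × 9.81 = 257 N down at 0.92 m → arm 0.324 m, τ = 257 × 0.324 = 83.27 N·m clockwise.
Lamp: 7.3 × 9.81 = 71.61 N down at 1.34 m → arm 0.744 m, τ = 71.61 × 0.744 = 53.28 N·m clockwise.
Sign: 10.6 × 9.81 = 104 N down at 0.951 m → arm 0.355 m, τ = 104 × 0.355 = 36.92 N·m clockwise.
Net moment of existing loads = 173.5 N·m clockwise.
The block weighs 42.8 × 9.81 = 419.9 N and must supply an equal counterclockwise moment, so its lever arm about the knife-edge support is 173.5 / 419.9 = 0.413 m.
That puts it at 0.596 − 0.413 = 0.183 m from the left end.

x ≈ 0.183 m from the left end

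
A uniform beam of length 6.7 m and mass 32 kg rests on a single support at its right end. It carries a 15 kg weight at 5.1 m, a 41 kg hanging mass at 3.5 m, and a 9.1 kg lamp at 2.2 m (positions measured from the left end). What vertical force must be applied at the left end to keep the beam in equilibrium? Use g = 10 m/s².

Choose the right end as the axis so the unknown pivot reaction has zero arm there.
Beam weight: 32 × 10 = 320 N down at 3.35 m → arm 3.35 m, τ = 320 × 3.35 = 1072 N·m counterclockwise.
Weight: 15 × 10 = 150 N down at 5.1 m → arm 1.6 m, τ = 150 × 1.6 = 240 N·m counterclockwise.
Hanging mass: 41 × 10 = 410 N down at 3.5 m → arm 3.2 m, τ = 410 × 3.2 = 1312 N·m counterclockwise.
Lamp: 9.1 × 10 = 91 N down at 2.2 m → arm 4.5 m, τ = 91 × 4.5 = 409.5 N·m counterclockwise.
Net moment of the loads = 3034 N·m counterclockwise.
The upward force F acts at the left end, arm 6.7 m, giving F × 6.7 clockwise.
Balancing moments: F × 6.7 = 3034, giving F = 3034 / 6.7 = 453 N.

F ≈ 453 N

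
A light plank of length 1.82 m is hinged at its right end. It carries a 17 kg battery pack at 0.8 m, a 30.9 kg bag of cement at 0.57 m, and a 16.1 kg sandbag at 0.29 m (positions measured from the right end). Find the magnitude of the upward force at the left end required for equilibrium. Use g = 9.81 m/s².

F ≈ 193 N

About the right end:
Battery pack: 17 × 9.81 = 166.8 N down at 0.8 m → arm 0.8 m, τ = 166.8 × 0.8 = 133.4 N·m counterclockwise.
Bag of cement: 30.9 × 9.81 = 303.1 N down at 0.57 m → arm 0.57 m, τ = 303.1 × 0.57 = 172.8 N·m counterclockwise.
Sandbag: 16.1 × 9.81 = 157.9 N down at 0.29 m → arm 0.29 m, τ = 157.9 × 0.29 = 45.79 N·m counterclockwise.
Net moment of the loads = 352 N·m counterclockwise.
The upward force F acts at the left end, arm 1.82 m, giving F × 1.82 clockwise.
Στ = 0 ⇒ F × 1.82 = 352 ⇒ F = 352 / 1.82 = 193 N.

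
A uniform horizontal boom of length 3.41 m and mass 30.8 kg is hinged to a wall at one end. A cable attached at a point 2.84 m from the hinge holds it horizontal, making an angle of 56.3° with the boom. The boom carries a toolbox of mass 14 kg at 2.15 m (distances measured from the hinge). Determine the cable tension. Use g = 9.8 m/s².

T ≈ 343 N

Choose the hinge as the axis so the unknown hinge reaction has zero arm there.
Beam weight: 30.8 × 9.8 = 301.8 N down at 1.705 m → arm 1.705 m, τ = 301.8 × 1.705 = 514.6 N·m clockwise.
Toolbox: 14 × 9.8 = 137.2 N down at 2.15 m → arm 2.15 m, τ = 137.2 × 2.15 = 295 N·m clockwise.
Total clockwise load moment = 809.6 N·m.
The cable tension T acts at 2.84 m; only its component perpendicular to the boom, T sinθ, produces torque. sin 56.3° = 0.832.
Balancing moments: T × 2.84 × 0.832 = 809.6, giving T = 809.6 / 2.363 = 343 N.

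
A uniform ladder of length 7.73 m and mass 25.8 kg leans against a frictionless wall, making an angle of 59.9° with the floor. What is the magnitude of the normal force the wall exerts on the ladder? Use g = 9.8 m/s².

About the foot of the ladder:
Ladder weight 25.8×9.8 = 252.8 N acts at 3.865 m along the ladder; its horizontal arm is 3.865·cos59.9° = 1.938 m → τ = 489.9 N·m clockwise.
Wall normal N acts horizontally at the top; its moment arm is the height L sinθ = 7.73·sin59.9° = 6.688 m, counterclockwise.
Στ = 0 ⇒ N × 6.688 = 489.9 ⇒ N = 73.3 N.

N_wall ≈ 73.3 N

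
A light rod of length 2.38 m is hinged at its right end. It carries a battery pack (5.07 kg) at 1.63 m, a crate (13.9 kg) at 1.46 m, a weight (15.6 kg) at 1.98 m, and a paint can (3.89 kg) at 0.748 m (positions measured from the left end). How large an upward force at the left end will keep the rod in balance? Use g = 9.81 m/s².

F ≈ 120 N

Sum moments about the right end (the unknown pivot reaction has zero arm there).
Battery pack: 5.07 × 9.81 = 49.74 N down at 1.63 m → arm 0.75 m, τ = 49.74 × 0.75 = 37.3 N·m counterclockwise.
Crate: 13.9 × 9.81 = 136.4 N down at 1.46 m → arm 0.92 m, τ = 136.4 × 0.92 = 125.5 N·m counterclockwise.
Weight: 15.6 × 9.81 = 153 N down at 1.98 m → arm 0.4 m, τ = 153 × 0.4 = 61.2 N·m counterclockwise.
Paint can: 3.89 × 9.81 = 38.16 N down at 0.748 m → arm 1.632 m, τ = 38.16 × 1.632 = 62.28 N·m counterclockwise.
Net moment of the loads = 286.3 N·m counterclockwise.
The upward force F acts at the left end, arm 2.38 m, giving F × 2.38 clockwise.
For rotational equilibrium, F × 2.38 = 286.3, so F = 286.3 / 2.38 = 120 N.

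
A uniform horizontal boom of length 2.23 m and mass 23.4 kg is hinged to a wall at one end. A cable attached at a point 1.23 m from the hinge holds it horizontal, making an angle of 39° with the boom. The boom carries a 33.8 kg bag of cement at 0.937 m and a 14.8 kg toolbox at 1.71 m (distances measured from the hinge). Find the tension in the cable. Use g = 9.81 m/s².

About the hinge:
Beam weight: 23.4 × 9.81 = 229.6 N down at 1.115 m → arm 1.115 m, τ = 229.6 × 1.115 = 256 N·m clockwise.
Bag of cement: 33.8 × 9.81 = 331.6 N down at 0.937 m → arm 0.937 m, τ = 331.6 × 0.937 = 310.7 N·m clockwise.
Toolbox: 14.8 × 9.81 = 145.2 N down at 1.71 m → arm 1.71 m, τ = 145.2 × 1.71 = 248.3 N·m clockwise.
Total clockwise load moment = 815 N·m.
The cable tension T acts at 1.23 m; only its component perpendicular to the boom, T sinθ, produces torque. sin 39° = 0.6293.
Setting net torque to zero: T × 1.23 × 0.6293 = 815 → T = 815 / 0.774 = 1050 N.

T ≈ 1050 N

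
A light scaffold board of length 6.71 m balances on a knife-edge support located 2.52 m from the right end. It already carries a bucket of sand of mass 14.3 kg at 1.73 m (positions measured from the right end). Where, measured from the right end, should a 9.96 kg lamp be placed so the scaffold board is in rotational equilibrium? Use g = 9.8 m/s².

Choose the knife-edge support (at 2.52 m from the right end) as the axis so the support reaction has zero arm there.
Bucket of sand: 14.3 × 9.8 = 140.1 N down at 1.73 m → arm 0.79 m, τ = 140.1 × 0.79 = 110.7 N·m clockwise.
Net moment of existing loads = 110.7 N·m clockwise.
The lamp weighs 9.96 × 9.8 = 97.61 N and must supply an equal counterclockwise moment, so its lever arm about the knife-edge support is 110.7 / 97.61 = 1.13 m.
That puts it at 2.52 + 1.13 = 3.65 m from the right end.

x ≈ 3.65 m from the right end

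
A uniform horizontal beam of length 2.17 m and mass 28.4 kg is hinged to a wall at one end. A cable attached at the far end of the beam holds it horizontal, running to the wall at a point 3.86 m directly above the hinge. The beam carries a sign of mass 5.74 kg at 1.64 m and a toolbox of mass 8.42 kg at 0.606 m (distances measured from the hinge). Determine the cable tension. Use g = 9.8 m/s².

T ≈ 235 N

Choose the hinge as the axis so the unknown hinge reaction has zero arm there.
Beam weight: 28.4 × 9.8 = 278.3 N down at 1.085 m → arm 1.085 m, τ = 278.3 × 1.085 = 302 N·m clockwise.
Sign: 5.74 × 9.8 = 56.25 N down at 1.64 m → arm 1.64 m, τ = 56.25 × 1.64 = 92.25 N·m clockwise.
Toolbox: 8.42 × 9.8 = 82.52 N down at 0.606 m → arm 0.606 m, τ = 82.52 × 0.606 = 50.01 N·m clockwise.
Total clockwise load moment = 444.3 N·m.
The cable tension T acts at 2.17 m; only its component perpendicular to the beam, T sinθ, produces torque. sinθ = h/√(h²+d²) = 3.86/√(3.86²+2.17²) = 0.8717.
For rotational equilibrium, T × 2.17 × 0.8717 = 444.3, so T = 444.3 / 1.892 = 235 N.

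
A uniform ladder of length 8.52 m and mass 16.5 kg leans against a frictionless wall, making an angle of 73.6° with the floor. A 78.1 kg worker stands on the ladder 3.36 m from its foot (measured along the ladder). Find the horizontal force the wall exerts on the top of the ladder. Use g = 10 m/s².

Choose the foot of the ladder as the axis so the floor normal and friction both act there and drop out.
Ladder weight 16.5×10 = 165 N acts at 4.26 m along the ladder; its horizontal arm is 4.26·cos73.6° = 1.203 m → τ = 198.5 N·m clockwise.
Worker: 78.1×10 = 781 N at 3.36 m → arm 0.9487 m → τ = 740.9 N·m clockwise.
Wall normal N acts horizontally at the top; its moment arm is the height L sinθ = 8.52·sin73.6° = 8.173 m, counterclockwise.
For rotational equilibrium, N × 8.173 = 939.4, so N = 115 N.

N_wall ≈ 115 N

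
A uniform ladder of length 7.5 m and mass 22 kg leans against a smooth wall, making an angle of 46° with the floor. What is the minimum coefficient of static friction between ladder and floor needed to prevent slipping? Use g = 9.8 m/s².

Take moments about the foot of the ladder.
Ladder weight 22×9.8 = 215.6 N acts at 3.75 m along the ladder; its horizontal arm is 3.75·cos46° = 2.605 m → τ = 561.6 N·m clockwise.
Wall normal N acts horizontally at the top; its moment arm is the height L sinθ = 7.5·sin46° = 5.395 m, counterclockwise.
Στ = 0 ⇒ N × 5.395 = 561.6 ⇒ N = 104.1 N.
ΣFx = 0 ⇒ f = N_wall = 104.1 N. ΣFy = 0 ⇒ N_floor = 215.6 N.
μ_min = f / N_floor = 104.1 / 215.6 = 0.483.

μ_min ≈ 0.483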